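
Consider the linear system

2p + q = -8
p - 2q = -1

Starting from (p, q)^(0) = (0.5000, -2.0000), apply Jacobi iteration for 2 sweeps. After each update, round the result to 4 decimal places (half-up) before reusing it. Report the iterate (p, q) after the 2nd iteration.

Iteration 1:
  p = (-8 - (1)·-2.0000) / (2) = -3.0000
  q = (-1 - (1)·0.5000) / (-2) = 0.7500
Iteration 2:
  p = (-8 - (1)·0.7500) / (2) = -4.3750
  q = (-1 - (1)·-3.0000) / (-2) = -1.0000

(-4.3750, -1.0000)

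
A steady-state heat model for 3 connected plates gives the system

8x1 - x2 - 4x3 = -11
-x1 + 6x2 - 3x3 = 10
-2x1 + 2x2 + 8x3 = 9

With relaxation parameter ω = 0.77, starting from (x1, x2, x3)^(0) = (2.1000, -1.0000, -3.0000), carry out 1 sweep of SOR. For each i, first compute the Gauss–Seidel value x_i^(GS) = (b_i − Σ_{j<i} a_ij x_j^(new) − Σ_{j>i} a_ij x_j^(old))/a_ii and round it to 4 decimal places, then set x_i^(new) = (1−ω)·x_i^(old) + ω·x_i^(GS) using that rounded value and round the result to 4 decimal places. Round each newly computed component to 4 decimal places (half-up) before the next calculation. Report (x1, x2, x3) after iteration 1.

Iteration 1:
  x1: GS value = (-11 - (-1)·-1.0000 - (-4)·-3.0000) / (8) = -3.0000;  x1 ← (1−ω)·2.1000 + ω·-3.0000 = -1.8270
  x2: GS value = (10 - (-1)·-1.8270 - (-3)·-3.0000) / (6) = -0.1378;  x2 ← (1−ω)·-1.0000 + ω·-0.1378 = -0.3361
  x3: GS value = (9 - (-2)·-1.8270 - (2)·-0.3361) / (8) = 0.7523;  x3 ← (1−ω)·-3.0000 + ω·0.7523 = -0.1107

(-1.8270, -0.3361, -0.1107)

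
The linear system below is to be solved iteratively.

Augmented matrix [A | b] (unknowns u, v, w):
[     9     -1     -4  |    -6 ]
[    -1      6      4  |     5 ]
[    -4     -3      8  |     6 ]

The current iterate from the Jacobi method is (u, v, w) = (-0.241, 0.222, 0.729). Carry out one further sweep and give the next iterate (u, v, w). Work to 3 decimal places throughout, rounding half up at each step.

(-0.318, 0.307, 0.713)

One sweep:
  u = (-6 - (-1)·0.222 - (-4)·0.729) / (9) = -0.318
  v = (5 - (-1)·-0.241 - (4)·0.729) / (6) = 0.307
  w = (6 - (-4)·-0.241 - (-3)·0.222) / (8) = 0.713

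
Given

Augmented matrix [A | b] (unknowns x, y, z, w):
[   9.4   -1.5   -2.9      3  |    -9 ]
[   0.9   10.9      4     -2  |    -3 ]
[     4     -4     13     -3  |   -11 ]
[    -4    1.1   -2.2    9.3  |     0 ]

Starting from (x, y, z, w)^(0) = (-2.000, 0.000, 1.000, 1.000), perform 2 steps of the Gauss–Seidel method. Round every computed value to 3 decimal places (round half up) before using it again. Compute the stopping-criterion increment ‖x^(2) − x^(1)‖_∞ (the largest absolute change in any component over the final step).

0.259

Iteration 1:
  x = (-9 - (-1.5)·0.000 - (-2.9)·1.000 - (3)·1.000) / (9.4) = -0.968
  y = (-3 - (0.9)·-0.968 - (4)·1.000 - (-2)·1.000) / (10.9) = -0.379
  z = (-11 - (4)·-0.968 - (-4)·-0.379 - (-3)·1.000) / (13) = -0.434
  w = (0 - (-4)·-0.968 - (1.1)·-0.379 - (-2.2)·-0.434) / (9.3) = -0.474
Iteration 2:
  x = (-9 - (-1.5)·-0.379 - (-2.9)·-0.434 - (3)·-0.474) / (9.4) = -1.001
  y = (-3 - (0.9)·-1.001 - (4)·-0.434 - (-2)·-0.474) / (10.9) = -0.120
  z = (-11 - (4)·-1.001 - (-4)·-0.120 - (-3)·-0.474) / (13) = -0.684
  w = (0 - (-4)·-1.001 - (1.1)·-0.120 - (-2.2)·-0.684) / (9.3) = -0.578
Change: (-0.033, 0.259, -0.250, -0.104) → max |·| = 0.259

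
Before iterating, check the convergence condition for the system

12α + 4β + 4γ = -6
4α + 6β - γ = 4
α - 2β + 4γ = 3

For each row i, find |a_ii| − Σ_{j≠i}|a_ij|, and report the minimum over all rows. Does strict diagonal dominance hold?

row 1: |12| − (4+4) = 4
row 2: |6| − (4+1) = 1
row 3: |4| − (1+2) = 1
minimum over rows = 1 → strictly diagonally dominant (convergence guaranteed)

1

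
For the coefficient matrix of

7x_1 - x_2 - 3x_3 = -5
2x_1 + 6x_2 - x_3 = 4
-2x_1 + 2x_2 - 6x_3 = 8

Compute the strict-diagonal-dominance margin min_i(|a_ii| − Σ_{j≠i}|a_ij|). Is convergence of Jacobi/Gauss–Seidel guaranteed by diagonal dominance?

row 1: |7| − (1+3) = 3
row 2: |6| − (2+1) = 3
row 3: |-6| − (2+2) = 2
minimum over rows = 2 → strictly diagonally dominant (convergence guaranteed)

2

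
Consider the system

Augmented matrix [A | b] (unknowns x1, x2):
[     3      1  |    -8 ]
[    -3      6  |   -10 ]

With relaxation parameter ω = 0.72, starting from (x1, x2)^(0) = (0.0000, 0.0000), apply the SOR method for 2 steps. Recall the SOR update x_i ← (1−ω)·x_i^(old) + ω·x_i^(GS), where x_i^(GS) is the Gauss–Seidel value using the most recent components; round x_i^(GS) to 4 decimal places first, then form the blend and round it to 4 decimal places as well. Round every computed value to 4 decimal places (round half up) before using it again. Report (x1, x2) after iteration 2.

(-2.0037, -2.4509)

Iteration 1:
  x1: GS value = (-8 - (1)·0.0000) / (3) = -2.6667;  x1 ← (1−ω)·0.0000 + ω·-2.6667 = -1.9200
  x2: GS value = (-10 - (-3)·-1.9200) / (6) = -2.6267;  x2 ← (1−ω)·0.0000 + ω·-2.6267 = -1.8912
Iteration 2:
  x1: GS value = (-8 - (1)·-1.8912) / (3) = -2.0363;  x1 ← (1−ω)·-1.9200 + ω·-2.0363 = -2.0037
  x2: GS value = (-10 - (-3)·-2.0037) / (6) = -2.6685;  x2 ← (1−ω)·-1.8912 + ω·-2.6685 = -2.4509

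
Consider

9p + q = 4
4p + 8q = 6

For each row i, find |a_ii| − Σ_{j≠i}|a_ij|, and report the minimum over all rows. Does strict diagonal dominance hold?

row 1: |9| − (1) = 8
row 2: |8| − (4) = 4
minimum over rows = 4 → strictly diagonally dominant (convergence guaranteed)

4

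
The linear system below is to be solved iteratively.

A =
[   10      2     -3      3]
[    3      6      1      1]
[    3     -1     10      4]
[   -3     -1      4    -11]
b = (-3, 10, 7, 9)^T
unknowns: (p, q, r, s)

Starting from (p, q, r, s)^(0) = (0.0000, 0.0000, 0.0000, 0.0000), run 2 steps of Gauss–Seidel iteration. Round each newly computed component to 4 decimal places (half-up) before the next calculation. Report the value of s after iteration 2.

Iteration 1:
  p = (-3 - (2)·0.0000 - (-3)·0.0000 - (3)·0.0000) / (10) = -0.3000
  q = (10 - (3)·-0.3000 - (1)·0.0000 - (1)·0.0000) / (6) = 1.8167
  r = (7 - (3)·-0.3000 - (-1)·1.8167 - (4)·0.0000) / (10) = 0.9717
  s = (9 - (-3)·-0.3000 - (-1)·1.8167 - (4)·0.9717) / (-11) = -0.5482
Iteration 2:
  p = (-3 - (2)·1.8167 - (-3)·0.9717 - (3)·-0.5482) / (10) = -0.2074
  q = (10 - (3)·-0.2074 - (1)·0.9717 - (1)·-0.5482) / (6) = 1.6998
  r = (7 - (3)·-0.2074 - (-1)·1.6998 - (4)·-0.5482) / (10) = 1.1515
  s = (9 - (-3)·-0.2074 - (-1)·1.6998 - (4)·1.1515) / (-11) = -0.4974

-0.4974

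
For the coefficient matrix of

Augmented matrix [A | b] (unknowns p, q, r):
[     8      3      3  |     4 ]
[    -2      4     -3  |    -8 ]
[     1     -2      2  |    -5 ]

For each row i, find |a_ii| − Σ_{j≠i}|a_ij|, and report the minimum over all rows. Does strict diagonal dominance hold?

row 1: |8| − (3+3) = 2
row 2: |4| − (2+3) = -1
row 3: |2| − (1+2) = -1
minimum over rows = -1 → not strictly diagonally dominant

-1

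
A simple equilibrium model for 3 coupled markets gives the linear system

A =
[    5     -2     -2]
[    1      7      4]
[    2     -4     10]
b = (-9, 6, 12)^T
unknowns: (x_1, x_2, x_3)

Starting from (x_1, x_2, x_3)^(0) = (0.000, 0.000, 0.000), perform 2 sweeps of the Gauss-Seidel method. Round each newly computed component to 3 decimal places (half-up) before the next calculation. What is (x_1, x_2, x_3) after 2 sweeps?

(-0.552, -0.210, 1.226)

Iteration 1:
  x_1 = (-9 - (-2)·0.000 - (-2)·0.000) / (5) = -1.800
  x_2 = (6 - (1)·-1.800 - (4)·0.000) / (7) = 1.114
  x_3 = (12 - (2)·-1.800 - (-4)·1.114) / (10) = 2.006
Iteration 2:
  x_1 = (-9 - (-2)·1.114 - (-2)·2.006) / (5) = -0.552
  x_2 = (6 - (1)·-0.552 - (4)·2.006) / (7) = -0.210
  x_3 = (12 - (2)·-0.552 - (-4)·-0.210) / (10) = 1.226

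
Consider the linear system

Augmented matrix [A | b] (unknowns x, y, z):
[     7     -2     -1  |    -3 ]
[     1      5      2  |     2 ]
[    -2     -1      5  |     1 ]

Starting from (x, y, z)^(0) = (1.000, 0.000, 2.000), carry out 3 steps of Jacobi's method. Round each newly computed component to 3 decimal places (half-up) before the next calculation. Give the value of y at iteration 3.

Iteration 1:
  x = (-3 - (-2)·0.000 - (-1)·2.000) / (7) = -0.143
  y = (2 - (1)·1.000 - (2)·2.000) / (5) = -0.600
  z = (1 - (-2)·1.000 - (-1)·0.000) / (5) = 0.600
Iteration 2:
  x = (-3 - (-2)·-0.600 - (-1)·0.600) / (7) = -0.514
  y = (2 - (1)·-0.143 - (2)·0.600) / (5) = 0.189
  z = (1 - (-2)·-0.143 - (-1)·-0.600) / (5) = 0.023
Iteration 3:
  x = (-3 - (-2)·0.189 - (-1)·0.023) / (7) = -0.371
  y = (2 - (1)·-0.514 - (2)·0.023) / (5) = 0.494
  z = (1 - (-2)·-0.514 - (-1)·0.189) / (5) = 0.032

0.494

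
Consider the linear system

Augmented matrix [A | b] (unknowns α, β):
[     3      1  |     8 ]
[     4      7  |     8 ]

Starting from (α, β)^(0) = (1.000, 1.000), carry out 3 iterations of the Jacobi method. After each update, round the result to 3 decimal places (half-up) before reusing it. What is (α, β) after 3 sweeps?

Iteration 1:
  α = (8 - (1)·1.000) / (3) = 2.333
  β = (8 - (4)·1.000) / (7) = 0.571
Iteration 2:
  α = (8 - (1)·0.571) / (3) = 2.476
  β = (8 - (4)·2.333) / (7) = -0.190
Iteration 3:
  α = (8 - (1)·-0.190) / (3) = 2.730
  β = (8 - (4)·2.476) / (7) = -0.272

(2.730, -0.272)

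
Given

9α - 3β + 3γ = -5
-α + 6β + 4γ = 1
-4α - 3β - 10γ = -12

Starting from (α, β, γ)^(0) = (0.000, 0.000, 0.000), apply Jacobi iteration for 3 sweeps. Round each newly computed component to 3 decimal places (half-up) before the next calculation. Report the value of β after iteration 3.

Iteration 1:
  α = (-5 - (-3)·0.000 - (3)·0.000) / (9) = -0.556
  β = (1 - (-1)·0.000 - (4)·0.000) / (6) = 0.167
  γ = (-12 - (-4)·0.000 - (-3)·0.000) / (-10) = 1.200
Iteration 2:
  α = (-5 - (-3)·0.167 - (3)·1.200) / (9) = -0.900
  β = (1 - (-1)·-0.556 - (4)·1.200) / (6) = -0.726
  γ = (-12 - (-4)·-0.556 - (-3)·0.167) / (-10) = 1.372
Iteration 3:
  α = (-5 - (-3)·-0.726 - (3)·1.372) / (9) = -1.255
  β = (1 - (-1)·-0.900 - (4)·1.372) / (6) = -0.898
  γ = (-12 - (-4)·-0.900 - (-3)·-0.726) / (-10) = 1.778

-0.898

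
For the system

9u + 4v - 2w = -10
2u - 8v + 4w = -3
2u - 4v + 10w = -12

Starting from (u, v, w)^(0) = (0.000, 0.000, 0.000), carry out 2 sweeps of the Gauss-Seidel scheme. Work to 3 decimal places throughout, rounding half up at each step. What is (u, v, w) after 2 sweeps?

Iteration 1:
  u = (-10 - (4)·0.000 - (-2)·0.000) / (9) = -1.111
  v = (-3 - (2)·-1.111 - (4)·0.000) / (-8) = 0.097
  w = (-12 - (2)·-1.111 - (-4)·0.097) / (10) = -0.939
Iteration 2:
  u = (-10 - (4)·0.097 - (-2)·-0.939) / (9) = -1.363
  v = (-3 - (2)·-1.363 - (4)·-0.939) / (-8) = -0.435
  w = (-12 - (2)·-1.363 - (-4)·-0.435) / (10) = -1.101

(-1.363, -0.435, -1.101)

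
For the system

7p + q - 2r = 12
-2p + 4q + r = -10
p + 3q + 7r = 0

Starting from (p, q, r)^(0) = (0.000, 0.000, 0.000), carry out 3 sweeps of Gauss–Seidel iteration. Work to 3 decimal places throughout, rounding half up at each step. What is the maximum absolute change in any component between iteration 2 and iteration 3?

0.033

Iteration 1:
  p = (12 - (1)·0.000 - (-2)·0.000) / (7) = 1.714
  q = (-10 - (-2)·1.714 - (1)·0.000) / (4) = -1.643
  r = (0 - (1)·1.714 - (3)·-1.643) / (7) = 0.459
Iteration 2:
  p = (12 - (1)·-1.643 - (-2)·0.459) / (7) = 2.080
  q = (-10 - (-2)·2.080 - (1)·0.459) / (4) = -1.575
  r = (0 - (1)·2.080 - (3)·-1.575) / (7) = 0.378
Iteration 3:
  p = (12 - (1)·-1.575 - (-2)·0.378) / (7) = 2.047
  q = (-10 - (-2)·2.047 - (1)·0.378) / (4) = -1.571
  r = (0 - (1)·2.047 - (3)·-1.571) / (7) = 0.381
Change: (-0.033, 0.004, 0.003) → max |·| = 0.033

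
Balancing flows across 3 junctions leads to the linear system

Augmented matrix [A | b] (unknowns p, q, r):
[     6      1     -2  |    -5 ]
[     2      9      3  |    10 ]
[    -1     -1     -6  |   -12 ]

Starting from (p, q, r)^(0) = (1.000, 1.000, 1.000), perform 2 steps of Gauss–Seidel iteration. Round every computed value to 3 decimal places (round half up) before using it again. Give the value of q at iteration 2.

0.533

Iteration 1:
  p = (-5 - (1)·1.000 - (-2)·1.000) / (6) = -0.667
  q = (10 - (2)·-0.667 - (3)·1.000) / (9) = 0.926
  r = (-12 - (-1)·-0.667 - (-1)·0.926) / (-6) = 1.957
Iteration 2:
  p = (-5 - (1)·0.926 - (-2)·1.957) / (6) = -0.335
  q = (10 - (2)·-0.335 - (3)·1.957) / (9) = 0.533
  r = (-12 - (-1)·-0.335 - (-1)·0.533) / (-6) = 1.967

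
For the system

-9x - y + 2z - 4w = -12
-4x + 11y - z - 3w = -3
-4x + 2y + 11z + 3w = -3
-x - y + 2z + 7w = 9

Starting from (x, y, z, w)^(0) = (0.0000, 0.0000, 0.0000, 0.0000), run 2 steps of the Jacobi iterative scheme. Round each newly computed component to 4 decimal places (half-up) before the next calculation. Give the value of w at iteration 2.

Iteration 1:
  x = (-12 - (-1)·0.0000 - (2)·0.0000 - (-4)·0.0000) / (-9) = 1.3333
  y = (-3 - (-4)·0.0000 - (-1)·0.0000 - (-3)·0.0000) / (11) = -0.2727
  z = (-3 - (-4)·0.0000 - (2)·0.0000 - (3)·0.0000) / (11) = -0.2727
  w = (9 - (-1)·0.0000 - (-1)·0.0000 - (2)·0.0000) / (7) = 1.2857
Iteration 2:
  x = (-12 - (-1)·-0.2727 - (2)·-0.2727 - (-4)·1.2857) / (-9) = 0.7316
  y = (-3 - (-4)·1.3333 - (-1)·-0.2727 - (-3)·1.2857) / (11) = 0.5380
  z = (-3 - (-4)·1.3333 - (2)·-0.2727 - (3)·1.2857) / (11) = -0.0890
  w = (9 - (-1)·1.3333 - (-1)·-0.2727 - (2)·-0.2727) / (7) = 1.5151

1.5151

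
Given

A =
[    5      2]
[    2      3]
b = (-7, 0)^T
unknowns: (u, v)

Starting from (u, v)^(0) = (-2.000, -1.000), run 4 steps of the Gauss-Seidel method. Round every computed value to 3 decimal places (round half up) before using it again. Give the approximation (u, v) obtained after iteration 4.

(-1.892, 1.261)

Iteration 1:
  u = (-7 - (2)·-1.000) / (5) = -1.000
  v = (0 - (2)·-1.000) / (3) = 0.667
Iteration 2:
  u = (-7 - (2)·0.667) / (5) = -1.667
  v = (0 - (2)·-1.667) / (3) = 1.111
Iteration 3:
  u = (-7 - (2)·1.111) / (5) = -1.844
  v = (0 - (2)·-1.844) / (3) = 1.229
Iteration 4:
  u = (-7 - (2)·1.229) / (5) = -1.892
  v = (0 - (2)·-1.892) / (3) = 1.261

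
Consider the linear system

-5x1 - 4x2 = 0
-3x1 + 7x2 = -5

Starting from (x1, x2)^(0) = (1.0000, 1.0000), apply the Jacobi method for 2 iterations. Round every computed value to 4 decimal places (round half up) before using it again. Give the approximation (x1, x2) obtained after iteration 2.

(0.2286, -1.0571)

Iteration 1:
  x1 = (0 - (-4)·1.0000) / (-5) = -0.8000
  x2 = (-5 - (-3)·1.0000) / (7) = -0.2857
Iteration 2:
  x1 = (0 - (-4)·-0.2857) / (-5) = 0.2286
  x2 = (-5 - (-3)·-0.8000) / (7) = -1.0571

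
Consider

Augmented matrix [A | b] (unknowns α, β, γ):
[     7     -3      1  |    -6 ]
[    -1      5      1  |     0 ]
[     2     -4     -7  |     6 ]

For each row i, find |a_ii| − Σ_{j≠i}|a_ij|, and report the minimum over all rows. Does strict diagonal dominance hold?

1

row 1: |7| − (3+1) = 3
row 2: |5| − (1+1) = 3
row 3: |-7| − (2+4) = 1
minimum over rows = 1 → strictly diagonally dominant (convergence guaranteed)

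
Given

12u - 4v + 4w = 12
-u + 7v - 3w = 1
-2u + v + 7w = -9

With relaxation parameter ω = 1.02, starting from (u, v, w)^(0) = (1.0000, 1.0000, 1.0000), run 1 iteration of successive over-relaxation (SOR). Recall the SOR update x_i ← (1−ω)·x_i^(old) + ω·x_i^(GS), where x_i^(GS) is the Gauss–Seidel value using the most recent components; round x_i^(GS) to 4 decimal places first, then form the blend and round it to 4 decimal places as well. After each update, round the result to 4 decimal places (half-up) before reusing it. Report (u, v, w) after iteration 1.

Iteration 1:
  u: GS value = (12 - (-4)·1.0000 - (4)·1.0000) / (12) = 1.0000;  u ← (1−ω)·1.0000 + ω·1.0000 = 1.0000
  v: GS value = (1 - (-1)·1.0000 - (-3)·1.0000) / (7) = 0.7143;  v ← (1−ω)·1.0000 + ω·0.7143 = 0.7086
  w: GS value = (-9 - (-2)·1.0000 - (1)·0.7086) / (7) = -1.1012;  w ← (1−ω)·1.0000 + ω·-1.1012 = -1.1432

(1.0000, 0.7086, -1.1432)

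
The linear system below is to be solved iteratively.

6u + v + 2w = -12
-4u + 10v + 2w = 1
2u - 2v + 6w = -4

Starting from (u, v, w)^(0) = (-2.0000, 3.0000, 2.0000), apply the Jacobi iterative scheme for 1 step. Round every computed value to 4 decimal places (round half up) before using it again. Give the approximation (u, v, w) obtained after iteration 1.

(-3.1667, -1.1000, 1.0000)

Iteration 1:
  u = (-12 - (1)·3.0000 - (2)·2.0000) / (6) = -3.1667
  v = (1 - (-4)·-2.0000 - (2)·2.0000) / (10) = -1.1000
  w = (-4 - (2)·-2.0000 - (-2)·3.0000) / (6) = 1.0000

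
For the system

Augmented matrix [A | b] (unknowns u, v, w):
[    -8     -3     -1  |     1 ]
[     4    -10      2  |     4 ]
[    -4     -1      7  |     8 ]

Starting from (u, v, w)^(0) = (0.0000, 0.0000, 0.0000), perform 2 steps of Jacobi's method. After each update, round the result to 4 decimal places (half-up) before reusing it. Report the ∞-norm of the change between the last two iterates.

Iteration 1:
  u = (1 - (-3)·0.0000 - (-1)·0.0000) / (-8) = -0.1250
  v = (4 - (4)·0.0000 - (2)·0.0000) / (-10) = -0.4000
  w = (8 - (-4)·0.0000 - (-1)·0.0000) / (7) = 1.1429
Iteration 2:
  u = (1 - (-3)·-0.4000 - (-1)·1.1429) / (-8) = -0.1179
  v = (4 - (4)·-0.1250 - (2)·1.1429) / (-10) = -0.2214
  w = (8 - (-4)·-0.1250 - (-1)·-0.4000) / (7) = 1.0143
Change: (0.0071, 0.1786, -0.1286) → max |·| = 0.1786

0.1786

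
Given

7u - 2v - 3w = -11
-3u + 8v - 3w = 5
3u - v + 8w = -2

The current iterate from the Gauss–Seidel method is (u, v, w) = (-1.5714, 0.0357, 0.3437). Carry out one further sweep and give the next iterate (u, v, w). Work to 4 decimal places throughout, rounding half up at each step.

One sweep:
  u = (-11 - (-2)·0.0357 - (-3)·0.3437) / (7) = -1.4139
  v = (5 - (-3)·-1.4139 - (-3)·0.3437) / (8) = 0.2237
  w = (-2 - (3)·-1.4139 - (-1)·0.2237) / (8) = 0.3082

(-1.4139, 0.2237, 0.3082)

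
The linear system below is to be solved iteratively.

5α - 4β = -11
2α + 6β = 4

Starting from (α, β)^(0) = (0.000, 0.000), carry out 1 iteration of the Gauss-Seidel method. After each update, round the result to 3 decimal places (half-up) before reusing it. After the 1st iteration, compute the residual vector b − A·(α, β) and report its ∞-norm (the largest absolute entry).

5.600

Iteration 1:
  α = (-11 - (-4)·0.000) / (5) = -2.200
  β = (4 - (2)·-2.200) / (6) = 1.400
Residual b − A·x = (5.600, 0.000); ∞-norm = 5.600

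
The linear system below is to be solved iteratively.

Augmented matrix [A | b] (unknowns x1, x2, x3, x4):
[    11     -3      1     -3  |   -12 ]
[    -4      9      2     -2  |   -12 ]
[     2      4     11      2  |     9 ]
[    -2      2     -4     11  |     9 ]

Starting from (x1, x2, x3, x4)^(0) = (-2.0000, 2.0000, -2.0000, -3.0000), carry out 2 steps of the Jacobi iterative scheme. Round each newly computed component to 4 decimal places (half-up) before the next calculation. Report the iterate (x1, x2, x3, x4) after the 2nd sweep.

Iteration 1:
  x1 = (-12 - (-3)·2.0000 - (1)·-2.0000 - (-3)·-3.0000) / (11) = -1.1818
  x2 = (-12 - (-4)·-2.0000 - (2)·-2.0000 - (-2)·-3.0000) / (9) = -2.4444
  x3 = (9 - (2)·-2.0000 - (4)·2.0000 - (2)·-3.0000) / (11) = 1.0000
  x4 = (9 - (-2)·-2.0000 - (2)·2.0000 - (-4)·-2.0000) / (11) = -0.6364
Iteration 2:
  x1 = (-12 - (-3)·-2.4444 - (1)·1.0000 - (-3)·-0.6364) / (11) = -2.0220
  x2 = (-12 - (-4)·-1.1818 - (2)·1.0000 - (-2)·-0.6364) / (9) = -2.2222
  x3 = (9 - (2)·-1.1818 - (4)·-2.4444 - (2)·-0.6364) / (11) = 2.0376
  x4 = (9 - (-2)·-1.1818 - (2)·-2.4444 - (-4)·1.0000) / (11) = 1.4114

(-2.0220, -2.2222, 2.0376, 1.4114)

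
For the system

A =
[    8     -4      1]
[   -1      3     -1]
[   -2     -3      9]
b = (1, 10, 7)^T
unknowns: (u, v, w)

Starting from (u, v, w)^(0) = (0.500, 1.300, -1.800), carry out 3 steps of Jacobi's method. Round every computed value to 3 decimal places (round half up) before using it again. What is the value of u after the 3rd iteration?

1.933

Iteration 1:
  u = (1 - (-4)·1.300 - (1)·-1.800) / (8) = 1.000
  v = (10 - (-1)·0.500 - (-1)·-1.800) / (3) = 2.900
  w = (7 - (-2)·0.500 - (-3)·1.300) / (9) = 1.322
Iteration 2:
  u = (1 - (-4)·2.900 - (1)·1.322) / (8) = 1.410
  v = (10 - (-1)·1.000 - (-1)·1.322) / (3) = 4.107
  w = (7 - (-2)·1.000 - (-3)·2.900) / (9) = 1.967
Iteration 3:
  u = (1 - (-4)·4.107 - (1)·1.967) / (8) = 1.933
  v = (10 - (-1)·1.410 - (-1)·1.967) / (3) = 4.459
  w = (7 - (-2)·1.410 - (-3)·4.107) / (9) = 2.460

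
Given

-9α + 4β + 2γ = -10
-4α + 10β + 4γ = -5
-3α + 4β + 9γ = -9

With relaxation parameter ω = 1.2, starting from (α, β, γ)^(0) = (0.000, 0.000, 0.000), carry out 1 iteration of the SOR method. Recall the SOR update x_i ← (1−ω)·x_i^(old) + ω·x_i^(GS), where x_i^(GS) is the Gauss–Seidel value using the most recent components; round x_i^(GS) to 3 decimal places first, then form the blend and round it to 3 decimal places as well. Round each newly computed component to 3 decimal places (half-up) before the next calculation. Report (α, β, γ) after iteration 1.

Iteration 1:
  α: GS value = (-10 - (4)·0.000 - (2)·0.000) / (-9) = 1.111;  α ← (1−ω)·0.000 + ω·1.111 = 1.333
  β: GS value = (-5 - (-4)·1.333 - (4)·0.000) / (10) = 0.033;  β ← (1−ω)·0.000 + ω·0.033 = 0.040
  γ: GS value = (-9 - (-3)·1.333 - (4)·0.040) / (9) = -0.573;  γ ← (1−ω)·0.000 + ω·-0.573 = -0.688

(1.333, 0.040, -0.688)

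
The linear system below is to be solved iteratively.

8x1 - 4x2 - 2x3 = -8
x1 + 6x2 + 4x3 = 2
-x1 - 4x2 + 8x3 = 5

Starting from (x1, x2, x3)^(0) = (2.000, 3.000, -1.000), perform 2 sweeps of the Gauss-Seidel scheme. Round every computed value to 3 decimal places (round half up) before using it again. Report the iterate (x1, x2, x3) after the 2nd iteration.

Iteration 1:
  x1 = (-8 - (-4)·3.000 - (-2)·-1.000) / (8) = 0.250
  x2 = (2 - (1)·0.250 - (4)·-1.000) / (6) = 0.958
  x3 = (5 - (-1)·0.250 - (-4)·0.958) / (8) = 1.135
Iteration 2:
  x1 = (-8 - (-4)·0.958 - (-2)·1.135) / (8) = -0.237
  x2 = (2 - (1)·-0.237 - (4)·1.135) / (6) = -0.384
  x3 = (5 - (-1)·-0.237 - (-4)·-0.384) / (8) = 0.403

(-0.237, -0.384, 0.403)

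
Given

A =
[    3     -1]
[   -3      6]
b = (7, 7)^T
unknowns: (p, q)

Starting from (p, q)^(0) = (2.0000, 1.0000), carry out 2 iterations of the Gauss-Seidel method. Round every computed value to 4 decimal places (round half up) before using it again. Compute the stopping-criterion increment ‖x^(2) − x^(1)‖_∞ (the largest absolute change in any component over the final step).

Iteration 1:
  p = (7 - (-1)·1.0000) / (3) = 2.6667
  q = (7 - (-3)·2.6667) / (6) = 2.5000
Iteration 2:
  p = (7 - (-1)·2.5000) / (3) = 3.1667
  q = (7 - (-3)·3.1667) / (6) = 2.7500
Change: (0.5000, 0.2500) → max |·| = 0.5000

0.5000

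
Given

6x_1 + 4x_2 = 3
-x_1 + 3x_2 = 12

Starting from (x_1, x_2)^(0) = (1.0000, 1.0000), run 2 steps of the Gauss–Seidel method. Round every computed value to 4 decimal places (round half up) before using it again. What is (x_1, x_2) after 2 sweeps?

(-2.1296, 3.2901)

Iteration 1:
  x_1 = (3 - (4)·1.0000) / (6) = -0.1667
  x_2 = (12 - (-1)·-0.1667) / (3) = 3.9444
Iteration 2:
  x_1 = (3 - (4)·3.9444) / (6) = -2.1296
  x_2 = (12 - (-1)·-2.1296) / (3) = 3.2901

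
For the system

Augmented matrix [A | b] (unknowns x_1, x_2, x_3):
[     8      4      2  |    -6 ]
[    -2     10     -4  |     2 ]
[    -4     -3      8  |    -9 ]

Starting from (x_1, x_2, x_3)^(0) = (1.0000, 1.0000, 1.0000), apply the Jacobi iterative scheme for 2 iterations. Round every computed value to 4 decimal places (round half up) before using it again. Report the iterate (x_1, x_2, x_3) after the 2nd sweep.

(-1.0875, -0.2000, -1.5750)

Iteration 1:
  x_1 = (-6 - (4)·1.0000 - (2)·1.0000) / (8) = -1.5000
  x_2 = (2 - (-2)·1.0000 - (-4)·1.0000) / (10) = 0.8000
  x_3 = (-9 - (-4)·1.0000 - (-3)·1.0000) / (8) = -0.2500
Iteration 2:
  x_1 = (-6 - (4)·0.8000 - (2)·-0.2500) / (8) = -1.0875
  x_2 = (2 - (-2)·-1.5000 - (-4)·-0.2500) / (10) = -0.2000
  x_3 = (-9 - (-4)·-1.5000 - (-3)·0.8000) / (8) = -1.5750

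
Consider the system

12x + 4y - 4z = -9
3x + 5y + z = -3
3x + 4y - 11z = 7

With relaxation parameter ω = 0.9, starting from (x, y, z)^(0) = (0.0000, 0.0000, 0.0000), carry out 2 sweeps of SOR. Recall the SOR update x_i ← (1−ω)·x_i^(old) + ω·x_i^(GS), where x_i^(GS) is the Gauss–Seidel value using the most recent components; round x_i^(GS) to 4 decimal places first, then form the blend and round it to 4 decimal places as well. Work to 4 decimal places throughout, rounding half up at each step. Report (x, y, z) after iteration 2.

Iteration 1:
  x: GS value = (-9 - (4)·0.0000 - (-4)·0.0000) / (12) = -0.7500;  x ← (1−ω)·0.0000 + ω·-0.7500 = -0.6750
  y: GS value = (-3 - (3)·-0.6750 - (1)·0.0000) / (5) = -0.1950;  y ← (1−ω)·0.0000 + ω·-0.1950 = -0.1755
  z: GS value = (7 - (3)·-0.6750 - (4)·-0.1755) / (-11) = -0.8843;  z ← (1−ω)·0.0000 + ω·-0.8843 = -0.7959
Iteration 2:
  x: GS value = (-9 - (4)·-0.1755 - (-4)·-0.7959) / (12) = -0.9568;  x ← (1−ω)·-0.6750 + ω·-0.9568 = -0.9286
  y: GS value = (-3 - (3)·-0.9286 - (1)·-0.7959) / (5) = 0.1163;  y ← (1−ω)·-0.1755 + ω·0.1163 = 0.0871
  z: GS value = (7 - (3)·-0.9286 - (4)·0.0871) / (-11) = -0.8579;  z ← (1−ω)·-0.7959 + ω·-0.8579 = -0.8517

(-0.9286, 0.0871, -0.8517)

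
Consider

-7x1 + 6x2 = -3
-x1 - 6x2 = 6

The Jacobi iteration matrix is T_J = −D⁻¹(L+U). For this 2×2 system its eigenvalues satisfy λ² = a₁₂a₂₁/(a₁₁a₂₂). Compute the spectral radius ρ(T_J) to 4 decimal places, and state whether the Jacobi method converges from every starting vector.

0.3780

a₁₂a₂₁/(a₁₁a₂₂) = (6)·(-1) / ((-7)·(-6)) = -0.142857
ρ = √|-0.142857| = √0.142857 = 0.3780
ρ < 1, so Jacobi converges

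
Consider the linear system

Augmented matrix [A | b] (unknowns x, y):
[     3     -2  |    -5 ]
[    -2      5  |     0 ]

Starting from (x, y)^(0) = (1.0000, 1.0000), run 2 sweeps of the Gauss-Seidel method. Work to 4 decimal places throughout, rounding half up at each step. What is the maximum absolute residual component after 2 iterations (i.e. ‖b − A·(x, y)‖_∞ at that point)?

Iteration 1:
  x = (-5 - (-2)·1.0000) / (3) = -1.0000
  y = (0 - (-2)·-1.0000) / (5) = -0.4000
Iteration 2:
  x = (-5 - (-2)·-0.4000) / (3) = -1.9333
  y = (0 - (-2)·-1.9333) / (5) = -0.7733
Residual b − A·x = (-0.7467, -0.0001); ∞-norm = 0.7467

0.7467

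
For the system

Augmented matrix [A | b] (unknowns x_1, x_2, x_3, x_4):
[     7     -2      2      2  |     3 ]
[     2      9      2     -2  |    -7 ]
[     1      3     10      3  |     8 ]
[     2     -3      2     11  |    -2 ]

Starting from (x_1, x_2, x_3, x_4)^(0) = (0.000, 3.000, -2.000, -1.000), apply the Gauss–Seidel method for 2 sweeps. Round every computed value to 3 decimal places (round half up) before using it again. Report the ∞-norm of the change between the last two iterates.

2.045

Iteration 1:
  x_1 = (3 - (-2)·3.000 - (2)·-2.000 - (2)·-1.000) / (7) = 2.143
  x_2 = (-7 - (2)·2.143 - (2)·-2.000 - (-2)·-1.000) / (9) = -1.032
  x_3 = (8 - (1)·2.143 - (3)·-1.032 - (3)·-1.000) / (10) = 1.195
  x_4 = (-2 - (2)·2.143 - (-3)·-1.032 - (2)·1.195) / (11) = -1.070
Iteration 2:
  x_1 = (3 - (-2)·-1.032 - (2)·1.195 - (2)·-1.070) / (7) = 0.098
  x_2 = (-7 - (2)·0.098 - (2)·1.195 - (-2)·-1.070) / (9) = -1.303
  x_3 = (8 - (1)·0.098 - (3)·-1.303 - (3)·-1.070) / (10) = 1.502
  x_4 = (-2 - (2)·0.098 - (-3)·-1.303 - (2)·1.502) / (11) = -0.828
Change: (-2.045, -0.271, 0.307, 0.242) → max |·| = 2.045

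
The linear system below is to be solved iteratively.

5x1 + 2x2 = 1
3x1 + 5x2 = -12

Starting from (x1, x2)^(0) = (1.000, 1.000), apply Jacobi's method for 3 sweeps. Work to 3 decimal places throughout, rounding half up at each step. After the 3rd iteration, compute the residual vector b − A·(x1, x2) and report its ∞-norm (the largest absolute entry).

1.920

Iteration 1:
  x1 = (1 - (2)·1.000) / (5) = -0.200
  x2 = (-12 - (3)·1.000) / (5) = -3.000
Iteration 2:
  x1 = (1 - (2)·-3.000) / (5) = 1.400
  x2 = (-12 - (3)·-0.200) / (5) = -2.280
Iteration 3:
  x1 = (1 - (2)·-2.280) / (5) = 1.112
  x2 = (-12 - (3)·1.400) / (5) = -3.240
Residual b − A·x = (1.920, 0.864); ∞-norm = 1.920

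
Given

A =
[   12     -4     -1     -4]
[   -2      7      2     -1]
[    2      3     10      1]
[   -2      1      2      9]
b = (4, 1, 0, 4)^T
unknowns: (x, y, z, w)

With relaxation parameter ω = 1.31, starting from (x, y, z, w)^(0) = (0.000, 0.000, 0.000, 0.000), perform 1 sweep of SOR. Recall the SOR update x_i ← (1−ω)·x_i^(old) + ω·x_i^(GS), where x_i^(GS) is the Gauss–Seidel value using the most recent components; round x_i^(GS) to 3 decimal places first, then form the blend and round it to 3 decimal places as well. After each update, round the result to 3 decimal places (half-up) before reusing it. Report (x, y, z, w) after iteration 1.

Iteration 1:
  x: GS value = (4 - (-4)·0.000 - (-1)·0.000 - (-4)·0.000) / (12) = 0.333;  x ← (1−ω)·0.000 + ω·0.333 = 0.436
  y: GS value = (1 - (-2)·0.436 - (2)·0.000 - (-1)·0.000) / (7) = 0.267;  y ← (1−ω)·0.000 + ω·0.267 = 0.350
  z: GS value = (0 - (2)·0.436 - (3)·0.350 - (1)·0.000) / (10) = -0.192;  z ← (1−ω)·0.000 + ω·-0.192 = -0.252
  w: GS value = (4 - (-2)·0.436 - (1)·0.350 - (2)·-0.252) / (9) = 0.558;  w ← (1−ω)·0.000 + ω·0.558 = 0.731

(0.436, 0.350, -0.252, 0.731)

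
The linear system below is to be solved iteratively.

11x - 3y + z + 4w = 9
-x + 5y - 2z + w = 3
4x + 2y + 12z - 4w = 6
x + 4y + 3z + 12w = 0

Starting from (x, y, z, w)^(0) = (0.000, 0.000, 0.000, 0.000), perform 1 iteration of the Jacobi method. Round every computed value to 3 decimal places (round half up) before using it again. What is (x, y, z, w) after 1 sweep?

(0.818, 0.600, 0.500, 0.000)

Iteration 1:
  x = (9 - (-3)·0.000 - (1)·0.000 - (4)·0.000) / (11) = 0.818
  y = (3 - (-1)·0.000 - (-2)·0.000 - (1)·0.000) / (5) = 0.600
  z = (6 - (4)·0.000 - (2)·0.000 - (-4)·0.000) / (12) = 0.500
  w = (0 - (1)·0.000 - (4)·0.000 - (3)·0.000) / (12) = 0.000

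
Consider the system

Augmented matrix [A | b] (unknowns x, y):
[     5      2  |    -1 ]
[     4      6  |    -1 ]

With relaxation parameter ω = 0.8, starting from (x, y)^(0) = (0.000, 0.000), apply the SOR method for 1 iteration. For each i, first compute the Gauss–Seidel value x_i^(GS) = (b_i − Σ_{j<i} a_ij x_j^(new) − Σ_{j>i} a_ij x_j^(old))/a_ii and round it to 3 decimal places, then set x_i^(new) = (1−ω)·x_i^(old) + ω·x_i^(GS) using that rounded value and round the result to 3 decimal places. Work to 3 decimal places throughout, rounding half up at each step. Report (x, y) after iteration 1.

(-0.160, -0.048)

Iteration 1:
  x: GS value = (-1 - (2)·0.000) / (5) = -0.200;  x ← (1−ω)·0.000 + ω·-0.200 = -0.160
  y: GS value = (-1 - (4)·-0.160) / (6) = -0.060;  y ← (1−ω)·0.000 + ω·-0.060 = -0.048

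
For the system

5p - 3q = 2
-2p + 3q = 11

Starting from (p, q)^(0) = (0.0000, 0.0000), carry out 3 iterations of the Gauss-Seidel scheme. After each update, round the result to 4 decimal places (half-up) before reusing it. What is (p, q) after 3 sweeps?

(3.7040, 6.1360)

Iteration 1:
  p = (2 - (-3)·0.0000) / (5) = 0.4000
  q = (11 - (-2)·0.4000) / (3) = 3.9333
Iteration 2:
  p = (2 - (-3)·3.9333) / (5) = 2.7600
  q = (11 - (-2)·2.7600) / (3) = 5.5067
Iteration 3:
  p = (2 - (-3)·5.5067) / (5) = 3.7040
  q = (11 - (-2)·3.7040) / (3) = 6.1360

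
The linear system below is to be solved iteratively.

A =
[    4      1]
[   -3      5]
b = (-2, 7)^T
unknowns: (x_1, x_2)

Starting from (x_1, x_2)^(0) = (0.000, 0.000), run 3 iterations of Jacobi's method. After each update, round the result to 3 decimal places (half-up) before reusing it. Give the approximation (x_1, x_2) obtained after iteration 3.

(-0.775, 0.890)

Iteration 1:
  x_1 = (-2 - (1)·0.000) / (4) = -0.500
  x_2 = (7 - (-3)·0.000) / (5) = 1.400
Iteration 2:
  x_1 = (-2 - (1)·1.400) / (4) = -0.850
  x_2 = (7 - (-3)·-0.500) / (5) = 1.100
Iteration 3:
  x_1 = (-2 - (1)·1.100) / (4) = -0.775
  x_2 = (7 - (-3)·-0.850) / (5) = 0.890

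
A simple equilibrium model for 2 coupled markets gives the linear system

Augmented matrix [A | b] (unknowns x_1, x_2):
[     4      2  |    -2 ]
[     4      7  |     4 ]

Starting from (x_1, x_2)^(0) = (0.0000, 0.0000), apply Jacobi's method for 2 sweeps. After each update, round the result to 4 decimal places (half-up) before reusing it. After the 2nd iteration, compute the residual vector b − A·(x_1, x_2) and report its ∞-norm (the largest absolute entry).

Iteration 1:
  x_1 = (-2 - (2)·0.0000) / (4) = -0.5000
  x_2 = (4 - (4)·0.0000) / (7) = 0.5714
Iteration 2:
  x_1 = (-2 - (2)·0.5714) / (4) = -0.7857
  x_2 = (4 - (4)·-0.5000) / (7) = 0.8571
Residual b − A·x = (-0.5714, 1.1431); ∞-norm = 1.1431

1.1431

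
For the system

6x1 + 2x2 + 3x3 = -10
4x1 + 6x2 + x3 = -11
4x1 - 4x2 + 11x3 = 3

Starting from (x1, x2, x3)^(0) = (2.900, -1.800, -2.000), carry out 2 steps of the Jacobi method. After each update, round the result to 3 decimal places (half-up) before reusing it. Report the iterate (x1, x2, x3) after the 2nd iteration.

Iteration 1:
  x1 = (-10 - (2)·-1.800 - (3)·-2.000) / (6) = -0.067
  x2 = (-11 - (4)·2.900 - (1)·-2.000) / (6) = -3.433
  x3 = (3 - (4)·2.900 - (-4)·-1.800) / (11) = -1.436
Iteration 2:
  x1 = (-10 - (2)·-3.433 - (3)·-1.436) / (6) = 0.196
  x2 = (-11 - (4)·-0.067 - (1)·-1.436) / (6) = -1.549
  x3 = (3 - (4)·-0.067 - (-4)·-3.433) / (11) = -0.951

(0.196, -1.549, -0.951)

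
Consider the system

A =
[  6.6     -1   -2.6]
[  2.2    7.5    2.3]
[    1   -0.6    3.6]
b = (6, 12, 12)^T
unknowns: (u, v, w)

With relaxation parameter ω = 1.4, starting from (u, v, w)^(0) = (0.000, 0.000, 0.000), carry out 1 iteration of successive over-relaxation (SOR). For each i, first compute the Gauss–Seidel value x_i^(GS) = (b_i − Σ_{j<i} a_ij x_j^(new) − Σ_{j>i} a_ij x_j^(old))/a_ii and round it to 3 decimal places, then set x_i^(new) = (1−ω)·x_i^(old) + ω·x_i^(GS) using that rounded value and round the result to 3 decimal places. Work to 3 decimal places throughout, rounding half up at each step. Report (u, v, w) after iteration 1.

(1.273, 1.718, 4.572)

Iteration 1:
  u: GS value = (6 - (-1)·0.000 - (-2.6)·0.000) / (6.6) = 0.909;  u ← (1−ω)·0.000 + ω·0.909 = 1.273
  v: GS value = (12 - (2.2)·1.273 - (2.3)·0.000) / (7.5) = 1.227;  v ← (1−ω)·0.000 + ω·1.227 = 1.718
  w: GS value = (12 - (1)·1.273 - (-0.6)·1.718) / (3.6) = 3.266;  w ← (1−ω)·0.000 + ω·3.266 = 4.572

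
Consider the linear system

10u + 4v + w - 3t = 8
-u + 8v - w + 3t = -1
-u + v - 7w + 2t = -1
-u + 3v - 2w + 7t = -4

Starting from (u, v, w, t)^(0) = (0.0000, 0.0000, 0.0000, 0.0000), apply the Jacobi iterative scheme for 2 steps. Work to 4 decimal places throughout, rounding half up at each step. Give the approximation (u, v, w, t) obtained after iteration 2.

Iteration 1:
  u = (8 - (4)·0.0000 - (1)·0.0000 - (-3)·0.0000) / (10) = 0.8000
  v = (-1 - (-1)·0.0000 - (-1)·0.0000 - (3)·0.0000) / (8) = -0.1250
  w = (-1 - (-1)·0.0000 - (1)·0.0000 - (2)·0.0000) / (-7) = 0.1429
  t = (-4 - (-1)·0.0000 - (3)·0.0000 - (-2)·0.0000) / (7) = -0.5714
Iteration 2:
  u = (8 - (4)·-0.1250 - (1)·0.1429 - (-3)·-0.5714) / (10) = 0.6643
  v = (-1 - (-1)·0.8000 - (-1)·0.1429 - (3)·-0.5714) / (8) = 0.2071
  w = (-1 - (-1)·0.8000 - (1)·-0.1250 - (2)·-0.5714) / (-7) = -0.1525
  t = (-4 - (-1)·0.8000 - (3)·-0.1250 - (-2)·0.1429) / (7) = -0.3627

(0.6643, 0.2071, -0.1525, -0.3627)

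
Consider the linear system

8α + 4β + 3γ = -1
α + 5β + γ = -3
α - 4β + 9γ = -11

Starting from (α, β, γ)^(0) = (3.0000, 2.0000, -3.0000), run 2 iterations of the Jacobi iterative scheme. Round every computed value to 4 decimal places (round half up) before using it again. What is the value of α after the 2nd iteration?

0.4250

Iteration 1:
  α = (-1 - (4)·2.0000 - (3)·-3.0000) / (8) = 0.0000
  β = (-3 - (1)·3.0000 - (1)·-3.0000) / (5) = -0.6000
  γ = (-11 - (1)·3.0000 - (-4)·2.0000) / (9) = -0.6667
Iteration 2:
  α = (-1 - (4)·-0.6000 - (3)·-0.6667) / (8) = 0.4250
  β = (-3 - (1)·0.0000 - (1)·-0.6667) / (5) = -0.4667
  γ = (-11 - (1)·0.0000 - (-4)·-0.6000) / (9) = -1.4889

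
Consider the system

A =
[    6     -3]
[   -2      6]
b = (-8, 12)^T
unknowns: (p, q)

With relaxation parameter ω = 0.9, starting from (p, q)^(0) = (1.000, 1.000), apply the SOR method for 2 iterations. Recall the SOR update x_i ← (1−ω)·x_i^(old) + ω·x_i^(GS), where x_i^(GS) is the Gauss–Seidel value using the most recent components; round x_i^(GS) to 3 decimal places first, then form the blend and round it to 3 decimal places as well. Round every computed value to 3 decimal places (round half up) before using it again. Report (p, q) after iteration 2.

(-0.498, 1.821)

Iteration 1:
  p: GS value = (-8 - (-3)·1.000) / (6) = -0.833;  p ← (1−ω)·1.000 + ω·-0.833 = -0.650
  q: GS value = (12 - (-2)·-0.650) / (6) = 1.783;  q ← (1−ω)·1.000 + ω·1.783 = 1.705
Iteration 2:
  p: GS value = (-8 - (-3)·1.705) / (6) = -0.481;  p ← (1−ω)·-0.650 + ω·-0.481 = -0.498
  q: GS value = (12 - (-2)·-0.498) / (6) = 1.834;  q ← (1−ω)·1.705 + ω·1.834 = 1.821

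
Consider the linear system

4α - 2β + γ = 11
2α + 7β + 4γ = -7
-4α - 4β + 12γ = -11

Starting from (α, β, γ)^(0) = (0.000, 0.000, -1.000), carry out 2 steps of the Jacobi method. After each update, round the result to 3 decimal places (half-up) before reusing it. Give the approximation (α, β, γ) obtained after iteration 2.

(2.765, -1.333, -0.060)

Iteration 1:
  α = (11 - (-2)·0.000 - (1)·-1.000) / (4) = 3.000
  β = (-7 - (2)·0.000 - (4)·-1.000) / (7) = -0.429
  γ = (-11 - (-4)·0.000 - (-4)·0.000) / (12) = -0.917
Iteration 2:
  α = (11 - (-2)·-0.429 - (1)·-0.917) / (4) = 2.765
  β = (-7 - (2)·3.000 - (4)·-0.917) / (7) = -1.333
  γ = (-11 - (-4)·3.000 - (-4)·-0.429) / (12) = -0.060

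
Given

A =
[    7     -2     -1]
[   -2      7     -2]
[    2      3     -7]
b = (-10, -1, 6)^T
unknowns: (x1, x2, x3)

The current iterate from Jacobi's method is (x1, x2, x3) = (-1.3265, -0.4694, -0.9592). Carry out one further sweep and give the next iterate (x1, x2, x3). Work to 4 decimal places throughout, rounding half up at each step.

One sweep:
  x1 = (-10 - (-2)·-0.4694 - (-1)·-0.9592) / (7) = -1.6997
  x2 = (-1 - (-2)·-1.3265 - (-2)·-0.9592) / (7) = -0.7959
  x3 = (6 - (2)·-1.3265 - (3)·-0.4694) / (-7) = -1.4373

(-1.6997, -0.7959, -1.4373)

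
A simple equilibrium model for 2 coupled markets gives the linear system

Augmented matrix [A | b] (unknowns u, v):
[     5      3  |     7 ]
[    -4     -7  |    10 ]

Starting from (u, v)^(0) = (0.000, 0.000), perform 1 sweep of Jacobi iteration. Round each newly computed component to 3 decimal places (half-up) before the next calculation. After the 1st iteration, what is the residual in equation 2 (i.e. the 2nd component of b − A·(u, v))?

5.597

Iteration 1:
  u = (7 - (3)·0.000) / (5) = 1.400
  v = (10 - (-4)·0.000) / (-7) = -1.429
Residual b − A·x = (4.287, 5.597)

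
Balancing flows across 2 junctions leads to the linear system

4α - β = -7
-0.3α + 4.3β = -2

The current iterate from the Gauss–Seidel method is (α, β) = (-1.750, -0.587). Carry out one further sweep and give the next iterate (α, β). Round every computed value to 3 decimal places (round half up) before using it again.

(-1.897, -0.597)

One sweep:
  α = (-7 - (-1)·-0.587) / (4) = -1.897
  β = (-2 - (-0.3)·-1.897) / (4.3) = -0.597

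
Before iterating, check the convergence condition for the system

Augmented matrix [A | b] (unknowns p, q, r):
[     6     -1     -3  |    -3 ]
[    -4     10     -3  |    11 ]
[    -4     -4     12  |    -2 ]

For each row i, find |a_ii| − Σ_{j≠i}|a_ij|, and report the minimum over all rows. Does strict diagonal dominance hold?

2

row 1: |6| − (1+3) = 2
row 2: |10| − (4+3) = 3
row 3: |12| − (4+4) = 4
minimum over rows = 2 → strictly diagonally dominant (convergence guaranteed)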